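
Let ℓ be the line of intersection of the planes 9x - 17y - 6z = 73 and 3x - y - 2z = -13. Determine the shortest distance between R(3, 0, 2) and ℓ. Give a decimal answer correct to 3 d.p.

Direction of ℓ: (9, -17, -6) × (3, -1, -2) = (28, 0, 42).
A point on ℓ: solving the two plane equations with x = -9 gives (-9, -8, -3).
Taking (-9, -8, -3) on ℓ with direction v = (28, 0, 42): w = R − (-9, -8, -3) = (12, 8, 5), and w × v = (336, -364, -224).
Distance = |w × v| / |v| = √295568 / √2548 ≈ 10.770.

10.770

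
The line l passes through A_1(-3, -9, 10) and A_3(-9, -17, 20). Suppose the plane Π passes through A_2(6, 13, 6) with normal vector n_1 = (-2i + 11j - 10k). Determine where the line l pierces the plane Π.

(6, 3, -5)

A direction vector for l is A_3 − A_1 = (-6, -8, 10).
Π: n_1·r = n_1·A_2 gives -2x + 11y - 10z = 71.
Substitute r = (-3, -9, 10) + t(-6, -8, 10) into the plane: -193 + (-176)t = 71, so t = -3/2.
Intersection: (-3, -9, 10) + (-3/2)·(-6, -8, 10) = (6, 3, -5).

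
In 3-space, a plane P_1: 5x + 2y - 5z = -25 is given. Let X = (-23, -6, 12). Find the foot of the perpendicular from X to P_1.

(-8, 0, -3)

Foot = X − λn with λ = (n·X − d)/|n|² = (-187 − (-25))/54 = -3.
Foot = (-23, -6, 12) − (-3)·(5, 2, -5) = (-8, 0, -3).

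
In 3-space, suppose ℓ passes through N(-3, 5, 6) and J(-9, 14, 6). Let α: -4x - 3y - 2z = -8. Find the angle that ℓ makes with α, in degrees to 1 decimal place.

3.0

A direction vector for ℓ is J − N = (-6, 9, 0).
sin θ = |n·v| / (|n||v|) = |-3| / (√29 · √117) = 0.05150.
θ ≈ 3.0°.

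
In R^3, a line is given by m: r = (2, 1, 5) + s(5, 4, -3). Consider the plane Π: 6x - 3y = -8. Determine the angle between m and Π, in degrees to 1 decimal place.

22.3

sin θ = |n·v| / (|n||v|) = |18| / (√45 · √50) = 0.37947.
θ ≈ 22.3°.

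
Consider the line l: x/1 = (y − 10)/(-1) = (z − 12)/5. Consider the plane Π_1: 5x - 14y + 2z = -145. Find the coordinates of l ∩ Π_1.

(-1, 11, 7)

l has direction (1, -1, 5) through (0, 10, 12).
Substitute r = (0, 10, 12) + t(1, -1, 5) into the plane: -116 + 29t = -145, so t = -1.
Intersection: (0, 10, 12) + (-1)·(1, -1, 5) = (-1, 11, 7).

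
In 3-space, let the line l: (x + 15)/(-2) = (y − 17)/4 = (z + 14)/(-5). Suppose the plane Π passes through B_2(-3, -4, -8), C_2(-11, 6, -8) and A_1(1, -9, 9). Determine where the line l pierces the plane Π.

l has direction (-2, 4, -5) through (-15, 17, -14).
B_2C_2 = (-8, 10, 0), B_2A_1 = (4, -5, 17); a normal to Π is B_2C_2 × B_2A_1 = (170, 136, 0).
Using B_2: Π has equation 170x + 136y = -1054.
Substitute r = (-15, 17, -14) + t(-2, 4, -5) into the plane: -238 + 204t = -1054, so t = -4.
Intersection: (-15, 17, -14) + (-4)·(-2, 4, -5) = (-7, 1, 6).

(-7, 1, 6)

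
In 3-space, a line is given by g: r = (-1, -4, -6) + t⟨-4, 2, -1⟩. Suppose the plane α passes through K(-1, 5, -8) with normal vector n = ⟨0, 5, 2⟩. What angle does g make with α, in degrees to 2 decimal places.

18.92

α: n·r = n·K gives 5y + 2z = 9.
sin θ = |n·v| / (|n||v|) = |8| / (√29 · √21) = 0.32418.
θ ≈ 18.92°.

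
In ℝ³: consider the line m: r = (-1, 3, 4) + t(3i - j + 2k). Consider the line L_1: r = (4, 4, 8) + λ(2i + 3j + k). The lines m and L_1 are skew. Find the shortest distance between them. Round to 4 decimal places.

Common perpendicular direction n = (3, -1, 2) × (2, 3, 1) = (-7, 1, 11).
With w = (4, 4, 8) − (-1, 3, 4) = (5, 1, 4), w · n = 10.
Distance = |w · n| / |n| = |10| / √171 ≈ 0.7647.

0.7647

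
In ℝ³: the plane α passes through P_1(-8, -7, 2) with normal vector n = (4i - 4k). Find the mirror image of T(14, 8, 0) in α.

(-10, 8, 24)

α: n·r = n·P_1 gives 4x - 4z = -40.
λ = (n·T − d)/|n|² = (56 − (-40))/32 = 3.
Reflection = T − 2λn = (14, 8, 0) − 6·(4, 0, -4) = (-10, 8, 24).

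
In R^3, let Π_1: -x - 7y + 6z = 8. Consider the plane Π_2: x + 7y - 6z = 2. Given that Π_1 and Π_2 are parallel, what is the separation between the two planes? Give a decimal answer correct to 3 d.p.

Rescale Π_2 by 1/(-1): -x - 7y + 6z = -2. Then distance = |8 − (-2)| / √86 ≈ 1.078.

1.078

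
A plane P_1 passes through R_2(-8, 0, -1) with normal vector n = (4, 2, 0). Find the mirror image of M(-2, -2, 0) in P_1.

(-10, -6, 0)

P_1: n·r = n·R_2 gives 4x + 2y = -32.
λ = (n·M − d)/|n|² = (-12 − (-32))/20 = 1.
Reflection = M − 2λn = (-2, -2, 0) − 2·(4, 2, 0) = (-10, -6, 0).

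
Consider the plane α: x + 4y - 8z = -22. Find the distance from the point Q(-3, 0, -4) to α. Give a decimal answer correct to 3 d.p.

n·Q − d = (1)·(-3) + (4)·(0) + (-8)·(-4) − (-22) = 51; |n| = √81.
Distance = |51| / √81 = 51/√81 ≈ 5.667.

5.667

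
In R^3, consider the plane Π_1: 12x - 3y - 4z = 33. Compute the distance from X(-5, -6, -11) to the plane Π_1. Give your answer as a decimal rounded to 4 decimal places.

n·X − d = (12)·(-5) + (-3)·(-6) + (-4)·(-11) − 33 = -31; |n| = √169.
Distance = |-31| / √169 = 31/√169 ≈ 2.3846.

2.3846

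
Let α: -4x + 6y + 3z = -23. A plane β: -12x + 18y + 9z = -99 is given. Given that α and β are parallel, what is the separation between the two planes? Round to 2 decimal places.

1.28

Rescale β by 1/3: -4x + 6y + 3z = -33. Then distance = |-23 − (-33)| / √61 ≈ 1.28.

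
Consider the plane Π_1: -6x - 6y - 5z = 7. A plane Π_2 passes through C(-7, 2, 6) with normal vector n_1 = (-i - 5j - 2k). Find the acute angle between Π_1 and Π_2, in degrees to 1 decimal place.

Π_2: n_1·r = n_1·C gives -x - 5y - 2z = -15.
cos θ = |n₁·n₂| / (|n₁||n₂|) = |46| / (√97 · √30).
θ = arccos(0.85273) ≈ 31.5°.

31.5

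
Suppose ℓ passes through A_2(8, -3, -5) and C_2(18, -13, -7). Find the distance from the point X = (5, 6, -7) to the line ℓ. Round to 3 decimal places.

A direction vector for ℓ is C_2 − A_2 = (10, -10, -2).
Taking (8, -3, -5) on ℓ with direction v = (10, -10, -2): w = X − (8, -3, -5) = (-3, 9, -2), and w × v = (-38, -26, -60).
Distance = |w × v| / |v| = √5720 / √204 ≈ 5.295.

5.295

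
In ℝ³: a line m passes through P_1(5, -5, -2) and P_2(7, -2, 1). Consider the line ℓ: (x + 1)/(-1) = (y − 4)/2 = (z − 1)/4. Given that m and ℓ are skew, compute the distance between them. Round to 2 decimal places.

A direction vector for m is P_2 − P_1 = (2, 3, 3).
ℓ has direction (-1, 2, 4) through (-1, 4, 1).
Common perpendicular direction n = (2, 3, 3) × (-1, 2, 4) = (6, -11, 7).
With w = (-1, 4, 1) − (5, -5, -2) = (-6, 9, 3), w · n = -114.
Distance = |w · n| / |n| = |-114| / √206 ≈ 7.94.

7.94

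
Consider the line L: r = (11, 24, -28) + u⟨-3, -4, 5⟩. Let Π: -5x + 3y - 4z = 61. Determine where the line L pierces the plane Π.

(-1, 8, -8)

Substitute r = (11, 24, -28) + t(-3, -4, 5) into the plane: 129 + (-17)t = 61, so t = 4.
Intersection: (11, 24, -28) + 4·(-3, -4, 5) = (-1, 8, -8).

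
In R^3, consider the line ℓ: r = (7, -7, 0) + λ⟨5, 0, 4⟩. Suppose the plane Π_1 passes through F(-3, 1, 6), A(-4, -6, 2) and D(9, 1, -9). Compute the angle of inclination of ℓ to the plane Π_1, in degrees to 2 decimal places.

64.90

FA = (-1, -7, -4), FD = (12, 0, -15); a normal to Π_1 is FA × FD = (105, -63, 84).
Using F: Π_1 has equation 105x - 63y + 84z = 126.
sin θ = |n·v| / (|n||v|) = |861| / (√22050 · √41) = 0.90554.
θ ≈ 64.90°.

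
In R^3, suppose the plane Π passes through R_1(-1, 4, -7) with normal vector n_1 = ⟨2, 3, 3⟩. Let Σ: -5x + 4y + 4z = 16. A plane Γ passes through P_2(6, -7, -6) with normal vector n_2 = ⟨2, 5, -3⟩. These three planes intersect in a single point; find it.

Π: n_1·r = n_1·R_1 gives 2x + 3y + 3z = -11.
Γ: n_2·r = n_2·P_2 gives 2x + 5y - 3z = -5.
Solving the 3×3 linear system 2x + 3y + 3z = -11, -5x + 4y + 4z = 16, 2x + 5y - 3z = -5 (e.g. by elimination or Cramer's rule, determinant = -184) gives (-4, 0, -1).

(-4, 0, -1)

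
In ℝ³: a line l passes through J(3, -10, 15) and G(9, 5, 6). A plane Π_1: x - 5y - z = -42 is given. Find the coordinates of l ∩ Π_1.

(11, 10, 3)

A direction vector for l is G − J = (6, 15, -9).
Substitute r = (3, -10, 15) + t(6, 15, -9) into the plane: 38 + (-60)t = -42, so t = 4/3.
Intersection: (3, -10, 15) + (4/3)·(6, 15, -9) = (11, 10, 3).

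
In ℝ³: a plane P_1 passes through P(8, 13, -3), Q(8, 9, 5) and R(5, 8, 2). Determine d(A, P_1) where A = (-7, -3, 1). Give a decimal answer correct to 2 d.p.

PQ = (0, -4, 8), PR = (-3, -5, 5); a normal to P_1 is PQ × PR = (20, -24, -12).
Using P: P_1 has equation 20x - 24y - 12z = -116.
n·A − d = (20)·(-7) + (-24)·(-3) + (-12)·(1) − (-116) = 36; |n| = √1120.
Distance = |36| / √1120 = 36/√1120 ≈ 1.08.

1.08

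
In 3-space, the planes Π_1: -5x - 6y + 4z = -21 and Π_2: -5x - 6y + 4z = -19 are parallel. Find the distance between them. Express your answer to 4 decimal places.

Same normal n = (-5, -6, 4) with |n| = √77; distance = |-21 − (-19)| / |n| = 2/√77 ≈ 0.2279.

0.2279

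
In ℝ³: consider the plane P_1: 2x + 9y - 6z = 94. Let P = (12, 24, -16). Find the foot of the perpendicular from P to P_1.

Foot = P − λn with λ = (n·P − d)/|n|² = (336 − 94)/121 = 2.
Foot = (12, 24, -16) − 2·(2, 9, -6) = (8, 6, -4).

(8, 6, -4)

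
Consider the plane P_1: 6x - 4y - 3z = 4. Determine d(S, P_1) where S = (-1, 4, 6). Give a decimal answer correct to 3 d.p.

5.634

n·S − d = (6)·(-1) + (-4)·(4) + (-3)·(6) − 4 = -44; |n| = √61.
Distance = |-44| / √61 = 44/√61 ≈ 5.634.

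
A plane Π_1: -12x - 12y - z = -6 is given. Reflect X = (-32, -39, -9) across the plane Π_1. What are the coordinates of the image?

λ = (n·X − d)/|n|² = (861 − (-6))/289 = 3.
Reflection = X − 2λn = (-32, -39, -9) − 6·(-12, -12, -1) = (40, 33, -3).

(40, 33, -3)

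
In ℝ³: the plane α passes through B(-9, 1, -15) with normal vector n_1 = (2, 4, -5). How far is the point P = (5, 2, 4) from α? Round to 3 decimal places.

9.391

α: n_1·r = n_1·B gives 2x + 4y - 5z = 61.
n·P − d = (2)·(5) + (4)·(2) + (-5)·(4) − 61 = -63; |n| = √45.
Distance = |-63| / √45 = 63/√45 ≈ 9.391.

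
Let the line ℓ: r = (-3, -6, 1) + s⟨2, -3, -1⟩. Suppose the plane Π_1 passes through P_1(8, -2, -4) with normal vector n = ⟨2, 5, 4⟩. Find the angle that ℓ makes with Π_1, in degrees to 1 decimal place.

Π_1: n·r = n·P_1 gives 2x + 5y + 4z = -10.
sin θ = |n·v| / (|n||v|) = |-15| / (√45 · √14) = 0.59761.
θ ≈ 36.7°.

36.7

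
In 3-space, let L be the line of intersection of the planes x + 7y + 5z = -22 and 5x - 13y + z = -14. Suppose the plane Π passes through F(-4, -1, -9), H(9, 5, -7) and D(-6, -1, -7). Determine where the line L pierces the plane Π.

(7, 3, -10)

Direction of L: (1, 7, 5) × (5, -13, 1) = (72, 24, -48).
A point on L: solving the two plane equations with x = 16 gives (16, 6, -16).
FH = (13, 6, 2), FD = (-2, 0, 2); a normal to Π is FH × FD = (12, -30, 12).
Using F: Π has equation 12x - 30y + 12z = -126.
Substitute r = (16, 6, -16) + t(72, 24, -48) into the plane: -180 + (-432)t = -126, so t = -1/8.
Intersection: (16, 6, -16) + (-1/8)·(72, 24, -48) = (7, 3, -10).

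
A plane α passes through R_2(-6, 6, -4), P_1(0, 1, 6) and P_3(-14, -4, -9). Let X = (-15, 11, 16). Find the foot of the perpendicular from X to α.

R_2P_1 = (6, -5, 10), R_2P_3 = (-8, -10, -5); a normal to α is R_2P_1 × R_2P_3 = (125, -50, -100).
Using R_2: α has equation 125x - 50y - 100z = -650.
Foot = X − λn with λ = (n·X − d)/|n|² = (-4025 − (-650))/28125 = -3/25.
Foot = (-15, 11, 16) − (-3/25)·(125, -50, -100) = (0, 5, 4).

(0, 5, 4)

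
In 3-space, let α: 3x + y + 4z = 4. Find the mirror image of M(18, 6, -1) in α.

λ = (n·M − d)/|n|² = (56 − 4)/26 = 2.
Reflection = M − 2λn = (18, 6, -1) − 4·(3, 1, 4) = (6, 2, -17).

(6, 2, -17)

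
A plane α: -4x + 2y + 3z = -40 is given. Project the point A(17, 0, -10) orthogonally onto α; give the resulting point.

Foot = A − λn with λ = (n·A − d)/|n|² = (-98 − (-40))/29 = -2.
Foot = (17, 0, -10) − (-2)·(-4, 2, 3) = (9, 4, -4).

(9, 4, -4)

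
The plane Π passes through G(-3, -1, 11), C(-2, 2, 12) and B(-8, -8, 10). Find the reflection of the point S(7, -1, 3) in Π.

GC = (1, 3, 1), GB = (-5, -7, -1); a normal to Π is GC × GB = (4, -4, 8).
Using G: Π has equation 4x - 4y + 8z = 80.
λ = (n·S − d)/|n|² = (56 − 80)/96 = -1/4.
Reflection = S − 2λn = (7, -1, 3) − (-1/2)·(4, -4, 8) = (9, -3, 7).

(9, -3, 7)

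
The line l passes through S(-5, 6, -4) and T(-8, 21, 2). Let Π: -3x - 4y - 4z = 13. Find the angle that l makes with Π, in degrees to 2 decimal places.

A direction vector for l is T − S = (-3, 15, 6).
sin θ = |n·v| / (|n||v|) = |-75| / (√41 · √270) = 0.71283.
θ ≈ 45.47°.

45.47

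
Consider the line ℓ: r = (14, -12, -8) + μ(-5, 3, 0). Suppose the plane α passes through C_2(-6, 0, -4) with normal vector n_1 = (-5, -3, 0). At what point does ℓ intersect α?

(-6, 0, -8)

α: n_1·r = n_1·C_2 gives -5x - 3y = 30.
Substitute r = (14, -12, -8) + t(-5, 3, 0) into the plane: -34 + 16t = 30, so t = 4.
Intersection: (14, -12, -8) + 4·(-5, 3, 0) = (-6, 0, -8).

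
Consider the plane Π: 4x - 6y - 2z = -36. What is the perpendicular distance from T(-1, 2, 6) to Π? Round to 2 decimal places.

1.07

n·T − d = (4)·(-1) + (-6)·(2) + (-2)·(6) − (-36) = 8; |n| = √56.
Distance = |8| / √56 = 8/√56 ≈ 1.07.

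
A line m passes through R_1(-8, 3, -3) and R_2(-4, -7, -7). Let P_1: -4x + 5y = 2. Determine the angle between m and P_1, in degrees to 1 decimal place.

63.8

A direction vector for m is R_2 − R_1 = (4, -10, -4).
sin θ = |n·v| / (|n||v|) = |-66| / (√41 · √132) = 0.89715.
θ ≈ 63.8°.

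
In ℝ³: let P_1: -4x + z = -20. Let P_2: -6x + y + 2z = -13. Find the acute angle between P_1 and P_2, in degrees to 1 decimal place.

10.0

cos θ = |n₁·n₂| / (|n₁||n₂|) = |26| / (√17 · √41).
θ = arccos(0.98482) ≈ 10.0°.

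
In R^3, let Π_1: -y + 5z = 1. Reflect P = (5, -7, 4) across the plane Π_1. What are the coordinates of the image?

(5, -5, -6)

λ = (n·P − d)/|n|² = (27 − 1)/26 = 1.
Reflection = P − 2λn = (5, -7, 4) − 2·(0, -1, 5) = (5, -5, -6).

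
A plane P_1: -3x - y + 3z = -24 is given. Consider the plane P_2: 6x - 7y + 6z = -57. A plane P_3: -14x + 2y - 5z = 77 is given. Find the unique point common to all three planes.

(-2, -3, -11)

Solving the 3×3 linear system -3x - y + 3z = -24, 6x - 7y + 6z = -57, -14x + 2y - 5z = 77 (e.g. by elimination or Cramer's rule, determinant = -273) gives (-2, -3, -11).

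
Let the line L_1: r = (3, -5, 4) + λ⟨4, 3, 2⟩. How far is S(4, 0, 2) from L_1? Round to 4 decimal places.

Taking (3, -5, 4) on L_1 with direction v = (4, 3, 2): w = S − (3, -5, 4) = (1, 5, -2), and w × v = (16, -10, -17).
Distance = |w × v| / |v| = √645 / √29 ≈ 4.7161.

4.7161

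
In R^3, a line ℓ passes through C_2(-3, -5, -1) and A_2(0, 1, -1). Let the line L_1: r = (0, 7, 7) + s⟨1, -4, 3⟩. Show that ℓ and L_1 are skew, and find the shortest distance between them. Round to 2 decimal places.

7.33

A direction vector for ℓ is A_2 − C_2 = (3, 6, 0).
Common perpendicular direction n = (3, 6, 0) × (1, -4, 3) = (18, -9, -18).
With w = (0, 7, 7) − (-3, -5, -1) = (3, 12, 8), w · n = -198.
Since n ≠ 0 the lines are not parallel, and w · n = -198 ≠ 0 so they do not intersect; hence they are skew.
Distance = |w · n| / |n| = |-198| / √729 ≈ 7.33.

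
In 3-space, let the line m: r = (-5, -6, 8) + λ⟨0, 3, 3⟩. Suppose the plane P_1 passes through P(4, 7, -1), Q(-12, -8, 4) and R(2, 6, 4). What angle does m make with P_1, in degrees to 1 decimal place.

PQ = (-16, -15, 5), PR = (-2, -1, 5); a normal to P_1 is PQ × PR = (-70, 70, -14).
Using P: P_1 has equation -70x + 70y - 14z = 224.
sin θ = |n·v| / (|n||v|) = |168| / (√9996 · √18) = 0.39606.
θ ≈ 23.3°.

23.3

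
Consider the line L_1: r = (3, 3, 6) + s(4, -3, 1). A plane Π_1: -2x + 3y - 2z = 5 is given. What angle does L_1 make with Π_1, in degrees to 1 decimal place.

64.7

sin θ = |n·v| / (|n||v|) = |-19| / (√17 · √26) = 0.90374.
θ ≈ 64.7°.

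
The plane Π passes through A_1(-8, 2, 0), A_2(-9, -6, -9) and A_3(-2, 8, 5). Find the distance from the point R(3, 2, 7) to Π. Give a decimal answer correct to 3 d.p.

6.784

A_1A_2 = (-1, -8, -9), A_1A_3 = (6, 6, 5); a normal to Π is A_1A_2 × A_1A_3 = (14, -49, 42).
Using A_1: Π has equation 14x - 49y + 42z = -210.
n·R − d = (14)·(3) + (-49)·(2) + (42)·(7) − (-210) = 448; |n| = √4361.
Distance = |448| / √4361 = 448/√4361 ≈ 6.784.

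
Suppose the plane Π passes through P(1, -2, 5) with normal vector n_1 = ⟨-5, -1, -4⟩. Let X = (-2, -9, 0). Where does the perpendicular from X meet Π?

Π: n_1·r = n_1·P gives -5x - y - 4z = -23.
Foot = X − λn with λ = (n·X − d)/|n|² = (19 − (-23))/42 = 1.
Foot = (-2, -9, 0) − 1·(-5, -1, -4) = (3, -8, 4).

(3, -8, 4)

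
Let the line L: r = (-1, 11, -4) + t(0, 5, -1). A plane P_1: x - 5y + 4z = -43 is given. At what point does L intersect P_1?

(-1, 6, -3)

Substitute r = (-1, 11, -4) + t(0, 5, -1) into the plane: -72 + (-29)t = -43, so t = -1.
Intersection: (-1, 11, -4) + (-1)·(0, 5, -1) = (-1, 6, -3).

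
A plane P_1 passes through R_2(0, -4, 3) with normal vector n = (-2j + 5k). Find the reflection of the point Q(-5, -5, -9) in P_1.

P_1: n·r = n·R_2 gives -2y + 5z = 23.
λ = (n·Q − d)/|n|² = (-35 − 23)/29 = -2.
Reflection = Q − 2λn = (-5, -5, -9) − (-4)·(0, -2, 5) = (-5, -13, 11).

(-5, -13, 11)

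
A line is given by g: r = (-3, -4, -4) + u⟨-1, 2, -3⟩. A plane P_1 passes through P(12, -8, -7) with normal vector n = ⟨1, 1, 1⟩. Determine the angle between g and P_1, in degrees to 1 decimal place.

18.0

P_1: n·r = n·P gives x + y + z = -3.
sin θ = |n·v| / (|n||v|) = |-2| / (√3 · √14) = 0.30861.
θ ≈ 18.0°.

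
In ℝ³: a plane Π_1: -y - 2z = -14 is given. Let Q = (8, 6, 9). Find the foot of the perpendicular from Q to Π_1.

(8, 4, 5)

Foot = Q − λn with λ = (n·Q − d)/|n|² = (-24 − (-14))/5 = -2.
Foot = (8, 6, 9) − (-2)·(0, -1, -2) = (8, 4, 5).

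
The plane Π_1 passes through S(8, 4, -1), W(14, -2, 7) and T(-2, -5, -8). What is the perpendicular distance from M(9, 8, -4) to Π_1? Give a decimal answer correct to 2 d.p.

SW = (6, -6, 8), ST = (-10, -9, -7); a normal to Π_1 is SW × ST = (114, -38, -114).
Using S: Π_1 has equation 114x - 38y - 114z = 874.
n·M − d = (114)·(9) + (-38)·(8) + (-114)·(-4) − 874 = 304; |n| = √27436.
Distance = |304| / √27436 = 304/√27436 ≈ 1.84.

1.84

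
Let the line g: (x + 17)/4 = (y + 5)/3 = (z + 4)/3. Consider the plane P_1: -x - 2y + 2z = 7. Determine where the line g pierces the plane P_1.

g has direction (4, 3, 3) through (-17, -5, -4).
Substitute r = (-17, -5, -4) + t(4, 3, 3) into the plane: 19 + (-4)t = 7, so t = 3.
Intersection: (-17, -5, -4) + 3·(4, 3, 3) = (-5, 4, 5).

(-5, 4, 5)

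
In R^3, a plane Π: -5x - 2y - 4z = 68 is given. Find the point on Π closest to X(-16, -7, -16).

(-6, -3, -8)

Foot = X − λn with λ = (n·X − d)/|n|² = (158 − 68)/45 = 2.
Foot = (-16, -7, -16) − 2·(-5, -2, -4) = (-6, -3, -8).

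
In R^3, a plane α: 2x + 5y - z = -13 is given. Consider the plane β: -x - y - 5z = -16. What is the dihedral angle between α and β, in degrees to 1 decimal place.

cos θ = |n₁·n₂| / (|n₁||n₂|) = |-2| / (√30 · √27).
θ = arccos(0.07027) ≈ 86.0°.

86.0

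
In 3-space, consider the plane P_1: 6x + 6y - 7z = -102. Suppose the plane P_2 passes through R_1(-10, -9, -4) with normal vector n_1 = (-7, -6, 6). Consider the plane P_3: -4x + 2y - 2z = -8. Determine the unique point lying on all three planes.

(-4, -6, 6)

P_2: n_1·r = n_1·R_1 gives -7x - 6y + 6z = 100.
Solving the 3×3 linear system 6x + 6y - 7z = -102, -7x - 6y + 6z = 100, -4x + 2y - 2z = -8 (e.g. by elimination or Cramer's rule, determinant = 38) gives (-4, -6, 6).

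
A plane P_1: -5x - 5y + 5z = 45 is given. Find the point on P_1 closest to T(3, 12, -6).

Foot = T − λn with λ = (n·T − d)/|n|² = (-105 − 45)/75 = -2.
Foot = (3, 12, -6) − (-2)·(-5, -5, 5) = (-7, 2, 4).

(-7, 2, 4)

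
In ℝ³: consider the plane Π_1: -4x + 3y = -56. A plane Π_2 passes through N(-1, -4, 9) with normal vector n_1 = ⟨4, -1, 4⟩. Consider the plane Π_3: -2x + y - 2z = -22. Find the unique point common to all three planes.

(8, -8, -1)

Π_2: n_1·r = n_1·N gives 4x - y + 4z = 36.
Solving the 3×3 linear system -4x + 3y = -56, 4x - y + 4z = 36, -2x + y - 2z = -22 (e.g. by elimination or Cramer's rule, determinant = 8) gives (8, -8, -1).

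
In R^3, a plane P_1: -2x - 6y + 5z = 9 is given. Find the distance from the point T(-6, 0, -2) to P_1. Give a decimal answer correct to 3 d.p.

0.868

n·T − d = (-2)·(-6) + (-6)·(0) + (5)·(-2) − 9 = -7; |n| = √65.
Distance = |-7| / √65 = 7/√65 ≈ 0.868.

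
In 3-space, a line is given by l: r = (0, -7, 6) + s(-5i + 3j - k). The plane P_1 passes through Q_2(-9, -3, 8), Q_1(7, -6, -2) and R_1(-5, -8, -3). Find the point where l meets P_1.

(-5, -4, 5)

Q_2Q_1 = (16, -3, -10), Q_2R_1 = (4, -5, -11); a normal to P_1 is Q_2Q_1 × Q_2R_1 = (-17, 136, -68).
Using Q_2: P_1 has equation -17x + 136y - 68z = -799.
Substitute r = (0, -7, 6) + t(-5, 3, -1) into the plane: -1360 + 561t = -799, so t = 1.
Intersection: (0, -7, 6) + 1·(-5, 3, -1) = (-5, -4, 5).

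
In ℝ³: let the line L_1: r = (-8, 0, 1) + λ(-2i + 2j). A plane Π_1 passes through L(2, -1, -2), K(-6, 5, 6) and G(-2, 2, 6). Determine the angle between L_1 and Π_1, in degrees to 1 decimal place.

LK = (-8, 6, 8), LG = (-4, 3, 8); a normal to Π_1 is LK × LG = (24, 32, 0).
Using L: Π_1 has equation 24x + 32y = 16.
sin θ = |n·v| / (|n||v|) = |16| / (√1600 · √8) = 0.14142.
θ ≈ 8.1°.

8.1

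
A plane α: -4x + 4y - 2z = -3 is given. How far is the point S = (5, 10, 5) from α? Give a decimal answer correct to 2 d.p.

2.17

n·S − d = (-4)·(5) + (4)·(10) + (-2)·(5) − (-3) = 13; |n| = √36.
Distance = |13| / √36 = 13/√36 ≈ 2.17.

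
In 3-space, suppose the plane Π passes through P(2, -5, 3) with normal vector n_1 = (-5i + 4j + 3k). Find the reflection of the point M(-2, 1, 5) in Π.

(8, -7, -1)

Π: n_1·r = n_1·P gives -5x + 4y + 3z = -21.
λ = (n·M − d)/|n|² = (29 − (-21))/50 = 1.
Reflection = M − 2λn = (-2, 1, 5) − 2·(-5, 4, 3) = (8, -7, -1).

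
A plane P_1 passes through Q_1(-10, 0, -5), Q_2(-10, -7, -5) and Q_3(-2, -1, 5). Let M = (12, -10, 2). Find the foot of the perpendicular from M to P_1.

(2, -10, 10)

Q_1Q_2 = (0, -7, 0), Q_1Q_3 = (8, -1, 10); a normal to P_1 is Q_1Q_2 × Q_1Q_3 = (-70, 0, 56).
Using Q_1: P_1 has equation -70x + 56z = 420.
Foot = M − λn with λ = (n·M − d)/|n|² = (-728 − 420)/8036 = -1/7.
Foot = (12, -10, 2) − (-1/7)·(-70, 0, 56) = (2, -10, 10).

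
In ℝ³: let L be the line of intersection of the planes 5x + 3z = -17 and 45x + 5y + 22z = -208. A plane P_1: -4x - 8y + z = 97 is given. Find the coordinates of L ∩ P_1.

Direction of L: (5, 0, 3) × (45, 5, 22) = (-15, 25, 25).
A point on L: solving the two plane equations with x = -16 gives (-16, 10, 21).
Substitute r = (-16, 10, 21) + t(-15, 25, 25) into the plane: 5 + (-115)t = 97, so t = -4/5.
Intersection: (-16, 10, 21) + (-4/5)·(-15, 25, 25) = (-4, -10, 1).

(-4, -10, 1)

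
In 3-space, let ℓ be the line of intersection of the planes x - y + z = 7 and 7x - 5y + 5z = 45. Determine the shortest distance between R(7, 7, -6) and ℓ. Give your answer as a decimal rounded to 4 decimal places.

10.7935

Direction of ℓ: (1, -1, 1) × (7, -5, 5) = (0, 2, 2).
A point on ℓ: solving the two plane equations with y = 0 gives (5, 0, 2).
Taking (5, 0, 2) on ℓ with direction v = (0, 2, 2): w = R − (5, 0, 2) = (2, 7, -8), and w × v = (30, -4, 4).
Distance = |w × v| / |v| = √932 / √8 ≈ 10.7935.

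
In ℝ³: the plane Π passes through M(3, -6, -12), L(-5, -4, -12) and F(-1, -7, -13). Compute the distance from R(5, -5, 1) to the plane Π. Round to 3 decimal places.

10.889

ML = (-8, 2, 0), MF = (-4, -1, -1); a normal to Π is ML × MF = (-2, -8, 16).
Using M: Π has equation -2x - 8y + 16z = -150.
n·R − d = (-2)·(5) + (-8)·(-5) + (16)·(1) − (-150) = 196; |n| = √324.
Distance = |196| / √324 = 196/√324 ≈ 10.889.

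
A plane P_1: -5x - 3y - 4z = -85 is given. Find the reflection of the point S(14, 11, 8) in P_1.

(4, 5, 0)

λ = (n·S − d)/|n|² = (-135 − (-85))/50 = -1.
Reflection = S − 2λn = (14, 11, 8) − (-2)·(-5, -3, -4) = (4, 5, 0).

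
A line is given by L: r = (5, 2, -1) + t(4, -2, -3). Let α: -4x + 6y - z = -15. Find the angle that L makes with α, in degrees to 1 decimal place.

sin θ = |n·v| / (|n||v|) = |-25| / (√53 · √29) = 0.63768.
θ ≈ 39.6°.

39.6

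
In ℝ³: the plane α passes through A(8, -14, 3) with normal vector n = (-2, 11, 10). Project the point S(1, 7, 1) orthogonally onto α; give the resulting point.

α: n·r = n·A gives -2x + 11y + 10z = -140.
Foot = S − λn with λ = (n·S − d)/|n|² = (85 − (-140))/225 = 1.
Foot = (1, 7, 1) − 1·(-2, 11, 10) = (3, -4, -9).

(3, -4, -9)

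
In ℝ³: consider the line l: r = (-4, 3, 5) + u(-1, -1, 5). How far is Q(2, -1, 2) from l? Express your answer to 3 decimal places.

Taking (-4, 3, 5) on l with direction v = (-1, -1, 5): w = Q − (-4, 3, 5) = (6, -4, -3), and w × v = (-23, -27, -10).
Distance = |w × v| / |v| = √1358 / √27 ≈ 7.092.

7.092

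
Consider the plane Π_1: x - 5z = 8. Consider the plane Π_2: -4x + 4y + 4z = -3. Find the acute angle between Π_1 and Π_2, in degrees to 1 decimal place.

47.2

cos θ = |n₁·n₂| / (|n₁||n₂|) = |-24| / (√26 · √48).
θ = arccos(0.67937) ≈ 47.2°.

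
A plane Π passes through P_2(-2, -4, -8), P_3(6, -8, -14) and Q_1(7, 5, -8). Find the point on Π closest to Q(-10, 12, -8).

(-6, 8, 0)

P_2P_3 = (8, -4, -6), P_2Q_1 = (9, 9, 0); a normal to Π is P_2P_3 × P_2Q_1 = (54, -54, 108).
Using P_2: Π has equation 54x - 54y + 108z = -756.
Foot = Q − λn with λ = (n·Q − d)/|n|² = (-2052 − (-756))/17496 = -2/27.
Foot = (-10, 12, -8) − (-2/27)·(54, -54, 108) = (-6, 8, 0).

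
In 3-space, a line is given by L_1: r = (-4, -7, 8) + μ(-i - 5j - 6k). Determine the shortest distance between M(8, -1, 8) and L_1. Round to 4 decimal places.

12.3105

Taking (-4, -7, 8) on L_1 with direction v = (-1, -5, -6): w = M − (-4, -7, 8) = (12, 6, 0), and w × v = (-36, 72, -54).
Distance = |w × v| / |v| = √9396 / √62 ≈ 12.3105.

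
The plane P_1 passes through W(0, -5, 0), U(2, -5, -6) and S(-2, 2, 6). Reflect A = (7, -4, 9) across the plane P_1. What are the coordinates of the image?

WU = (2, 0, -6), WS = (-2, 7, 6); a normal to P_1 is WU × WS = (42, 0, 14).
Using W: P_1 has equation 42x + 14z = 0.
λ = (n·A − d)/|n|² = (420 − 0)/1960 = 3/14.
Reflection = A − 2λn = (7, -4, 9) − (3/7)·(42, 0, 14) = (-11, -4, 3).

(-11, -4, 3)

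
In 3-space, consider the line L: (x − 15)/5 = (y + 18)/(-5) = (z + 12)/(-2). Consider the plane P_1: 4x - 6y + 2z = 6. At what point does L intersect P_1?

(0, -3, -6)

L has direction (5, -5, -2) through (15, -18, -12).
Substitute r = (15, -18, -12) + t(5, -5, -2) into the plane: 144 + 46t = 6, so t = -3.
Intersection: (15, -18, -12) + (-3)·(5, -5, -2) = (0, -3, -6).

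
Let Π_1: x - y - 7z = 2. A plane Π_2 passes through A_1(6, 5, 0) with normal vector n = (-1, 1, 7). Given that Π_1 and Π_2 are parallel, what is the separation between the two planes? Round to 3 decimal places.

0.140

Π_2: n·r = n·A_1 gives -x + y + 7z = -1.
Rescale Π_2 by 1/(-1): x - y - 7z = 1. Then distance = |2 − 1| / √51 ≈ 0.140.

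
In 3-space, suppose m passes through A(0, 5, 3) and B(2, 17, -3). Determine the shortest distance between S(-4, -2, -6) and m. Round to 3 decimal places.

11.754

A direction vector for m is B − A = (2, 12, -6).
Taking (0, 5, 3) on m with direction v = (2, 12, -6): w = S − (0, 5, 3) = (-4, -7, -9), and w × v = (150, -42, -34).
Distance = |w × v| / |v| = √25420 / √184 ≈ 11.754.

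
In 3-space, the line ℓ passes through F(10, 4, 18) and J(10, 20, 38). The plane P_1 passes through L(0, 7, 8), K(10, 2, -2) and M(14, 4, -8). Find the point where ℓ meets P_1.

A direction vector for ℓ is J − F = (0, 16, 20).
LK = (10, -5, -10), LM = (14, -3, -16); a normal to P_1 is LK × LM = (50, 20, 40).
Using L: P_1 has equation 50x + 20y + 40z = 460.
Substitute r = (10, 4, 18) + t(0, 16, 20) into the plane: 1300 + 1120t = 460, so t = -3/4.
Intersection: (10, 4, 18) + (-3/4)·(0, 16, 20) = (10, -8, 3).

(10, -8, 3)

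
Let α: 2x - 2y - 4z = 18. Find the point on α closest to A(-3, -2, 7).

(1, -6, -1)

Foot = A − λn with λ = (n·A − d)/|n|² = (-30 − 18)/24 = -2.
Foot = (-3, -2, 7) − (-2)·(2, -2, -4) = (1, -6, -1).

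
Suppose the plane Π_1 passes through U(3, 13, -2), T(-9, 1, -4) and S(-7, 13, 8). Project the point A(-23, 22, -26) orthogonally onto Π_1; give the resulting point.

(-5, 1, -8)

UT = (-12, -12, -2), US = (-10, 0, 10); a normal to Π_1 is UT × US = (-120, 140, -120).
Using U: Π_1 has equation -120x + 140y - 120z = 1700.
Foot = A − λn with λ = (n·A − d)/|n|² = (8960 − 1700)/48400 = 3/20.
Foot = (-23, 22, -26) − (3/20)·(-120, 140, -120) = (-5, 1, -8).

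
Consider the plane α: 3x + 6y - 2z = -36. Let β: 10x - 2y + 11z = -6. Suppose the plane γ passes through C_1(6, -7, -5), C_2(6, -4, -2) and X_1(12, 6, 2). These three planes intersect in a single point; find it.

(4, -10, -6)

C_1C_2 = (0, 3, 3), C_1X_1 = (6, 13, 7); a normal to γ is C_1C_2 × C_1X_1 = (-18, 18, -18).
Using C_1: γ has equation -18x + 18y - 18z = -144.
Solving the 3×3 linear system 3x + 6y - 2z = -36, 10x - 2y + 11z = -6, -18x + 18y - 18z = -144 (e.g. by elimination or Cramer's rule, determinant = -882) gives (4, -10, -6).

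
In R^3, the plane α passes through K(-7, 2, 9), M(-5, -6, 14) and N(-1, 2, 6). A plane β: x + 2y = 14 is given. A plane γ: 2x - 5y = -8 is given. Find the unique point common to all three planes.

KM = (2, -8, 5), KN = (6, 0, -3); a normal to α is KM × KN = (24, 36, 48).
Using K: α has equation 24x + 36y + 48z = 336.
Solving the 3×3 linear system 24x + 36y + 48z = 336, x + 2y = 14, 2x - 5y = -8 (e.g. by elimination or Cramer's rule, determinant = -432) gives (6, 4, 1).

(6, 4, 1)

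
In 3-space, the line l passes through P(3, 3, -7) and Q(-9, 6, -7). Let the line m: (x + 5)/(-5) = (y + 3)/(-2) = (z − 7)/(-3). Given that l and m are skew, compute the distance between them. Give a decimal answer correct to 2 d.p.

A direction vector for l is Q − P = (-12, 3, 0).
m has direction (-5, -2, -3) through (-5, -3, 7).
Common perpendicular direction n = (-12, 3, 0) × (-5, -2, -3) = (-9, -36, 39).
With w = (-5, -3, 7) − (3, 3, -7) = (-8, -6, 14), w · n = 834.
Distance = |w · n| / |n| = |834| / √2898 ≈ 15.49.

15.49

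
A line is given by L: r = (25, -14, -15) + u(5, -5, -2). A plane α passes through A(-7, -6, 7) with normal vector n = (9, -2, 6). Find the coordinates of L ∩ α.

α: n·r = n·A gives 9x - 2y + 6z = -9.
Substitute r = (25, -14, -15) + t(5, -5, -2) into the plane: 163 + 43t = -9, so t = -4.
Intersection: (25, -14, -15) + (-4)·(5, -5, -2) = (5, 6, -7).

(5, 6, -7)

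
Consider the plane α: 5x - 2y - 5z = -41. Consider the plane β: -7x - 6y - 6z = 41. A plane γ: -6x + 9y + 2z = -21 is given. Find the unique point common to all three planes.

(-5, -7, 6)

Solving the 3×3 linear system 5x - 2y - 5z = -41, -7x - 6y - 6z = 41, -6x + 9y + 2z = -21 (e.g. by elimination or Cramer's rule, determinant = 605) gives (-5, -7, 6).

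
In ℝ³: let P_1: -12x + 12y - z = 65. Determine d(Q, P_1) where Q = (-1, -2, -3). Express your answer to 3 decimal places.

4.353

n·Q − d = (-12)·(-1) + (12)·(-2) + (-1)·(-3) − 65 = -74; |n| = √289.
Distance = |-74| / √289 = 74/√289 ≈ 4.353.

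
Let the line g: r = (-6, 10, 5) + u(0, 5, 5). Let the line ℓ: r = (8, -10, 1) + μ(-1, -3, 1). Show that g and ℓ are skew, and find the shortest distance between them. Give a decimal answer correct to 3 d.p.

Common perpendicular direction n = (0, 5, 5) × (-1, -3, 1) = (20, -5, 5).
With w = (8, -10, 1) − (-6, 10, 5) = (14, -20, -4), w · n = 360.
Since n ≠ 0 the lines are not parallel, and w · n = 360 ≠ 0 so they do not intersect; hence they are skew.
Distance = |w · n| / |n| = |360| / √450 ≈ 16.971.

16.971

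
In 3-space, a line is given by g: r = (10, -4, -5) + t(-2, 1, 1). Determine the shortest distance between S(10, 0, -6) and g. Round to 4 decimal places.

Taking (10, -4, -5) on g with direction v = (-2, 1, 1): w = S − (10, -4, -5) = (0, 4, -1), and w × v = (5, 2, 8).
Distance = |w × v| / |v| = √93 / √6 ≈ 3.9370.

3.9370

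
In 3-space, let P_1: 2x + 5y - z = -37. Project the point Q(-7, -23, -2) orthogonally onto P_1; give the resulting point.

Foot = Q − λn with λ = (n·Q − d)/|n|² = (-127 − (-37))/30 = -3.
Foot = (-7, -23, -2) − (-3)·(2, 5, -1) = (-1, -8, -5).

(-1, -8, -5)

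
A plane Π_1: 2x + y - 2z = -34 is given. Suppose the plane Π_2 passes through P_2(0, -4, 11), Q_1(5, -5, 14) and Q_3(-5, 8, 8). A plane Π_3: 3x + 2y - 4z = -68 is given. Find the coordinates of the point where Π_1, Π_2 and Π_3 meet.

(0, -12, 11)

P_2Q_1 = (5, -1, 3), P_2Q_3 = (-5, 12, -3); a normal to Π_2 is P_2Q_1 × P_2Q_3 = (-33, 0, 55).
Using P_2: Π_2 has equation -33x + 55z = 605.
Solving the 3×3 linear system 2x + y - 2z = -34, -33x + 55z = 605, 3x + 2y - 4z = -68 (e.g. by elimination or Cramer's rule, determinant = -55) gives (0, -12, 11).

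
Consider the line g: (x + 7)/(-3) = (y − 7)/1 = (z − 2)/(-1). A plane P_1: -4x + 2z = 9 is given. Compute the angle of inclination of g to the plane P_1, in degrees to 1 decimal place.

42.4

g has direction (-3, 1, -1) through (-7, 7, 2).
sin θ = |n·v| / (|n||v|) = |10| / (√20 · √11) = 0.67420.
θ ≈ 42.4°.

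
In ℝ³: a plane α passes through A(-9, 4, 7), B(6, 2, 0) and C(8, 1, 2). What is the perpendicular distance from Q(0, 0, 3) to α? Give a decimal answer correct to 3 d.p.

AB = (15, -2, -7), AC = (17, -3, -5); a normal to α is AB × AC = (-11, -44, -11).
Using A: α has equation -11x - 44y - 11z = -154.
n·Q − d = (-11)·(0) + (-44)·(0) + (-11)·(3) − (-154) = 121; |n| = √2178.
Distance = |121| / √2178 = 121/√2178 ≈ 2.593.

2.593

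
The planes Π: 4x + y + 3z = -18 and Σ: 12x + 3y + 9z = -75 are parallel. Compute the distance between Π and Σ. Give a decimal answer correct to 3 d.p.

Rescale Σ by 1/3: 4x + y + 3z = -25. Then distance = |-18 − (-25)| / √26 ≈ 1.373.

1.373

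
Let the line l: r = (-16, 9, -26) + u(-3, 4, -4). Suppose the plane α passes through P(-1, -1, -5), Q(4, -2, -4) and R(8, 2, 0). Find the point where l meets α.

PQ = (5, -1, 1), PR = (9, 3, 5); a normal to α is PQ × PR = (-8, -16, 24).
Using P: α has equation -8x - 16y + 24z = -96.
Substitute r = (-16, 9, -26) + t(-3, 4, -4) into the plane: -640 + (-136)t = -96, so t = -4.
Intersection: (-16, 9, -26) + (-4)·(-3, 4, -4) = (-4, -7, -10).

(-4, -7, -10)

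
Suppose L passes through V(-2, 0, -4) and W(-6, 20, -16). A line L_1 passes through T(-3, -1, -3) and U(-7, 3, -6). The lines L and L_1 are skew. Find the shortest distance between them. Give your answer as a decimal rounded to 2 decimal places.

0.54

A direction vector for L is W − V = (-4, 20, -12).
A direction vector for L_1 is U − T = (-4, 4, -3).
Common perpendicular direction n = (-4, 20, -12) × (-4, 4, -3) = (-12, 36, 64).
With w = (-3, -1, -3) − (-2, 0, -4) = (-1, -1, 1), w · n = 40.
Distance = |w · n| / |n| = |40| / √5536 ≈ 0.54.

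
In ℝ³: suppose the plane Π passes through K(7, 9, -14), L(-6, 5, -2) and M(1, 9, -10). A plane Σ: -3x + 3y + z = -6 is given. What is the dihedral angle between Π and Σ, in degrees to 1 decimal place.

76.4

KL = (-13, -4, 12), KM = (-6, 0, 4); a normal to Π is KL × KM = (-16, -20, -24).
Using K: Π has equation -16x - 20y - 24z = 44.
cos θ = |n₁·n₂| / (|n₁||n₂|) = |-36| / (√1232 · √19).
θ = arccos(0.23530) ≈ 76.4°.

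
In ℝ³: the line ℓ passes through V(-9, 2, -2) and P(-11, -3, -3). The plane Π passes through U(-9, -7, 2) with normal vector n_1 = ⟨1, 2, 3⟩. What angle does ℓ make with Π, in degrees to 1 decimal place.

A direction vector for ℓ is P − V = (-2, -5, -1).
Π: n_1·r = n_1·U gives x + 2y + 3z = -17.
sin θ = |n·v| / (|n||v|) = |-15| / (√14 · √30) = 0.73193.
θ ≈ 47.0°.

47.0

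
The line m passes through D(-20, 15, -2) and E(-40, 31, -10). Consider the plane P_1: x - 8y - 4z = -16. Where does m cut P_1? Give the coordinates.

(0, -1, 6)

A direction vector for m is E − D = (-20, 16, -8).
Substitute r = (-20, 15, -2) + t(-20, 16, -8) into the plane: -132 + (-116)t = -16, so t = -1.
Intersection: (-20, 15, -2) + (-1)·(-20, 16, -8) = (0, -1, 6).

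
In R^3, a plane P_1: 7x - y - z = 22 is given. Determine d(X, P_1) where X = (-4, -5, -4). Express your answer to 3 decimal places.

5.741

n·X − d = (7)·(-4) + (-1)·(-5) + (-1)·(-4) − 22 = -41; |n| = √51.
Distance = |-41| / √51 = 41/√51 ≈ 5.741.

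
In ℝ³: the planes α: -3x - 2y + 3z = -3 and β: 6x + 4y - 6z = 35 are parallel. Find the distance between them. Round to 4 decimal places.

Rescale β by 1/(-2): -3x - 2y + 3z = -35/2. Then distance = |-3 − (-35/2)| / √22 ≈ 3.0914.

3.0914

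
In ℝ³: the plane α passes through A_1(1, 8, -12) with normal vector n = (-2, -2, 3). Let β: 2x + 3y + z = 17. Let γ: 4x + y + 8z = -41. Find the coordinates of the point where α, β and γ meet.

α: n·r = n·A_1 gives -2x - 2y + 3z = -54.
Solving the 3×3 linear system -2x - 2y + 3z = -54, 2x + 3y + z = 17, 4x + y + 8z = -41 (e.g. by elimination or Cramer's rule, determinant = -52) gives (9, 3, -10).

(9, 3, -10)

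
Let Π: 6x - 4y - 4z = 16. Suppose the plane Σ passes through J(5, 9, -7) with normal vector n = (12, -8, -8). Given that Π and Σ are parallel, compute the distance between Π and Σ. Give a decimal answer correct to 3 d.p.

0.728

Σ: n·r = n·J gives 12x - 8y - 8z = 44.
Rescale Σ by 1/2: 6x - 4y - 4z = 22. Then distance = |16 − 22| / √68 ≈ 0.728.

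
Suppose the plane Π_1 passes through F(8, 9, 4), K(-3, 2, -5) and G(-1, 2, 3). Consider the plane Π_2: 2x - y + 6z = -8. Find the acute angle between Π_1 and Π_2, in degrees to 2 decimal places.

80.29

FK = (-11, -7, -9), FG = (-9, -7, -1); a normal to Π_1 is FK × FG = (-56, 70, 14).
Using F: Π_1 has equation -56x + 70y + 14z = 238.
cos θ = |n₁·n₂| / (|n₁||n₂|) = |-98| / (√8232 · √41).
θ = arccos(0.16869) ≈ 80.29°.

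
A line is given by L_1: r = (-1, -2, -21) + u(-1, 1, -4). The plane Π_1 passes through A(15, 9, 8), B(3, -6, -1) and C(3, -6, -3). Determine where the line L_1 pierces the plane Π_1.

(3, -6, -5)

AB = (-12, -15, -9), AC = (-12, -15, -11); a normal to Π_1 is AB × AC = (30, -24, 0).
Using A: Π_1 has equation 30x - 24y = 234.
Substitute r = (-1, -2, -21) + t(-1, 1, -4) into the plane: 18 + (-54)t = 234, so t = -4.
Intersection: (-1, -2, -21) + (-4)·(-1, 1, -4) = (3, -6, -5).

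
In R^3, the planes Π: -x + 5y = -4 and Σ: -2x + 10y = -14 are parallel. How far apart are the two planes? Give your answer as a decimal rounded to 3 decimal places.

Rescale Σ by 1/2: -x + 5y = -7. Then distance = |-4 − (-7)| / √26 ≈ 0.588.

0.588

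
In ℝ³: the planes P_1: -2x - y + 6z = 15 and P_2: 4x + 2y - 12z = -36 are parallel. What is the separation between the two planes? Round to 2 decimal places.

0.47

Rescale P_2 by 1/(-2): -2x - y + 6z = 18. Then distance = |15 − 18| / √41 ≈ 0.47.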